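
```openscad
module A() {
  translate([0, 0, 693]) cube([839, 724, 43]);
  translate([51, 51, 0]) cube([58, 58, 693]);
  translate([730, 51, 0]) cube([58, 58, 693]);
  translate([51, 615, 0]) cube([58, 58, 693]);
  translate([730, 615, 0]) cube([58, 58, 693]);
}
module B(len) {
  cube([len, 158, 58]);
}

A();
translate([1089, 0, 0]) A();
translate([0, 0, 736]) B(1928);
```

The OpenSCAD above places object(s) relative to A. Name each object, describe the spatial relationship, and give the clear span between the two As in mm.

Second table starts at x = 1089; first ends at x = 839; clear span = 1089 − 839 = 250 mm.

A is a table. B is a beam. A beam spans the tops of two tables. The clear span between the two tables is 250 mm.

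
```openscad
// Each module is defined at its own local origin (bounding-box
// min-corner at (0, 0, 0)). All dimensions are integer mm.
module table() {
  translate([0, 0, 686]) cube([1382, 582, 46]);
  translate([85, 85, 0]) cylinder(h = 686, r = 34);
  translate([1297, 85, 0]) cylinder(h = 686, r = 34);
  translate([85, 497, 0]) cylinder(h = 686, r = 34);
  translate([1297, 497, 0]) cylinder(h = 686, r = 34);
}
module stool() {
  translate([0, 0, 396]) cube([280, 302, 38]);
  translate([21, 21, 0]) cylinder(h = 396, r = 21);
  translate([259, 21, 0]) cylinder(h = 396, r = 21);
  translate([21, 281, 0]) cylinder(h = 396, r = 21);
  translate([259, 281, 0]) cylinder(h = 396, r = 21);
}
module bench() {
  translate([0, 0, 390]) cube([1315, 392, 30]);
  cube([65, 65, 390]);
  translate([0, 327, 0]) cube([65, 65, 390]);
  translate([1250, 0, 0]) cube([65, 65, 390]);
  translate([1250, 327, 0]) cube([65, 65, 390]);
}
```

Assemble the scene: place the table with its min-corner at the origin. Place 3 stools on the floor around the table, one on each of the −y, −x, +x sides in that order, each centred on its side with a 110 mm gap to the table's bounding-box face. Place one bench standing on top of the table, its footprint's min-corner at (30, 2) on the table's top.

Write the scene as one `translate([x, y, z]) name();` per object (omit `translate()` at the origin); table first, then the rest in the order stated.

table();
translate([551, -412, 0]) stool();
translate([-390, 140, 0]) stool();
translate([1492, 140, 0]) stool();
translate([30, 2, 732]) bench();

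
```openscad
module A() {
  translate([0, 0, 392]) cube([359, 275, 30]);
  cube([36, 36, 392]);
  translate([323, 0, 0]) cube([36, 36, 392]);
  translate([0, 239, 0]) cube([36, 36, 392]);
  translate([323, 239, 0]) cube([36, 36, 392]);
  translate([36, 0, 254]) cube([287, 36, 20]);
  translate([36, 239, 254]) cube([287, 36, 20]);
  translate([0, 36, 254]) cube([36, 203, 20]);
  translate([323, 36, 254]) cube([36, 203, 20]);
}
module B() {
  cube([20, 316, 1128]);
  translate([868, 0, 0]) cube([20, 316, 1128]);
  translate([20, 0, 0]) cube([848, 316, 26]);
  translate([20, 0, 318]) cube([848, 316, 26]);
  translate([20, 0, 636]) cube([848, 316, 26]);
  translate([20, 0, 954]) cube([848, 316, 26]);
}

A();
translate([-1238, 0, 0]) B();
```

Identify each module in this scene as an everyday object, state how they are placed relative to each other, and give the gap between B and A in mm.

A is a stool. B is a bookshelf. The bookshelf is on the floor beside the stool on its −x side. The gap between the bookshelf and the stool is 350 mm.

The bookshelf's nearest face is 350 mm from the stool's −x face.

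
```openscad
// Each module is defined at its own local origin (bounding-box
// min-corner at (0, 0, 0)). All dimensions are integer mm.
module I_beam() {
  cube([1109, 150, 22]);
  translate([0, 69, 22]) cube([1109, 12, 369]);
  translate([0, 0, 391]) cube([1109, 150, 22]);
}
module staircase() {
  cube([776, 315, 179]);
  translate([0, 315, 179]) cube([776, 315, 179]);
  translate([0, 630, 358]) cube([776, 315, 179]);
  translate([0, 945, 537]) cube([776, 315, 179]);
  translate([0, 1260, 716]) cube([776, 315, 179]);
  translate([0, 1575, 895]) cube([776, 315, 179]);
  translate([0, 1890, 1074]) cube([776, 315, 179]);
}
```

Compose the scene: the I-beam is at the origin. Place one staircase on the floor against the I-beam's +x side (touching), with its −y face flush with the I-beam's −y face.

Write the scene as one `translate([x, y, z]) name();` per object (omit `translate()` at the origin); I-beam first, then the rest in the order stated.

I_beam();
translate([1109, 0, 0]) staircase();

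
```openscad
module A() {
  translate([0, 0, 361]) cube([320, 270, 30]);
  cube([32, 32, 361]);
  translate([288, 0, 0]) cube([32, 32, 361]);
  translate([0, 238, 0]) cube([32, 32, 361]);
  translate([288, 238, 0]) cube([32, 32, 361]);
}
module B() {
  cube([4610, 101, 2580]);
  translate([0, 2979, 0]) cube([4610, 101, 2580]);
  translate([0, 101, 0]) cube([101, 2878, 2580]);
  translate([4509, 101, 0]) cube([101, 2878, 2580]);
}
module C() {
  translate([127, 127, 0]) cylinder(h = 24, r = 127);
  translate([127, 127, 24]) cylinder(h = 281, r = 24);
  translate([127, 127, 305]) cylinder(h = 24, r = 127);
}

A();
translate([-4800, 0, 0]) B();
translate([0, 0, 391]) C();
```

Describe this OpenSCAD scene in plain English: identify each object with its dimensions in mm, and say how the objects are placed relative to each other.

A is a simple wooden stool: a rectangular seat 320 mm (x) by 270 mm (y), 30 mm thick, top face at z = 391 mm, on four square legs, each 32×32 mm in cross-section. The legs rest on z = 0, each flush with a corner of the seat.

B is a box-shaped house frame (walls only): outside footprint 4610×3080 mm, wall height 2580 mm, wall thickness 101 mm. The two y-facing walls run the full x-width; the two x-facing walls fit between the inner faces of the y-facing walls.

C is a spool: two coaxial disc flanges of radius 127 mm and thickness 24 mm, joined by a core cylinder of radius 24 mm and height 281 mm. The lower flange rests on z = 0 and the three cylinders share a vertical axis.

The house frame is on the floor beside the stool on its −x side. The spool is on top of the stool.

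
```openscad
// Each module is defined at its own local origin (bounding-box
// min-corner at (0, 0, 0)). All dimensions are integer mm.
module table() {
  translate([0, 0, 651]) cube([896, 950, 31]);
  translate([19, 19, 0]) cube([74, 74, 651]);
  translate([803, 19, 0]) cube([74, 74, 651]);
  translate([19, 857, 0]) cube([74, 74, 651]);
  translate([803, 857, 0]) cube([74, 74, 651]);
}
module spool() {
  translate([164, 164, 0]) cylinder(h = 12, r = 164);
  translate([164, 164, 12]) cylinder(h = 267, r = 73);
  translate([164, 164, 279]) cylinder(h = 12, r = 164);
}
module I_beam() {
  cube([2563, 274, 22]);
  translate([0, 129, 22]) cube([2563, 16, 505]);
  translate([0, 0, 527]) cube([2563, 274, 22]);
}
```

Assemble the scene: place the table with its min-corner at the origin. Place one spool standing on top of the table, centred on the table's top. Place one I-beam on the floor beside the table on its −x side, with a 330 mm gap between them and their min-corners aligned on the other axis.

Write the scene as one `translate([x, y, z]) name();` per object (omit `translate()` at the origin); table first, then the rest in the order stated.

table();
translate([284, 311, 682]) spool();
translate([-2893, 0, 0]) I_beam();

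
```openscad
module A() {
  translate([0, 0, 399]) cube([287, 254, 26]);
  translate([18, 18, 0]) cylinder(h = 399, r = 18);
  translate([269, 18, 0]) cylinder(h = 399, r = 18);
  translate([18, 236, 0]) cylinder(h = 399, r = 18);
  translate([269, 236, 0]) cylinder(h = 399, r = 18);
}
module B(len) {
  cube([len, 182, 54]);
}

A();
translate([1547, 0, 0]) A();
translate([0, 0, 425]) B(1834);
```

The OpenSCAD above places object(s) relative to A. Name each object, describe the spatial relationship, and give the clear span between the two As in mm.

Second stool starts at x = 1547; first ends at x = 287; clear span = 1547 − 287 = 1260 mm.

A is a stool. B is a beam. A beam spans the tops of two stools. The clear span between the two stools is 1260 mm.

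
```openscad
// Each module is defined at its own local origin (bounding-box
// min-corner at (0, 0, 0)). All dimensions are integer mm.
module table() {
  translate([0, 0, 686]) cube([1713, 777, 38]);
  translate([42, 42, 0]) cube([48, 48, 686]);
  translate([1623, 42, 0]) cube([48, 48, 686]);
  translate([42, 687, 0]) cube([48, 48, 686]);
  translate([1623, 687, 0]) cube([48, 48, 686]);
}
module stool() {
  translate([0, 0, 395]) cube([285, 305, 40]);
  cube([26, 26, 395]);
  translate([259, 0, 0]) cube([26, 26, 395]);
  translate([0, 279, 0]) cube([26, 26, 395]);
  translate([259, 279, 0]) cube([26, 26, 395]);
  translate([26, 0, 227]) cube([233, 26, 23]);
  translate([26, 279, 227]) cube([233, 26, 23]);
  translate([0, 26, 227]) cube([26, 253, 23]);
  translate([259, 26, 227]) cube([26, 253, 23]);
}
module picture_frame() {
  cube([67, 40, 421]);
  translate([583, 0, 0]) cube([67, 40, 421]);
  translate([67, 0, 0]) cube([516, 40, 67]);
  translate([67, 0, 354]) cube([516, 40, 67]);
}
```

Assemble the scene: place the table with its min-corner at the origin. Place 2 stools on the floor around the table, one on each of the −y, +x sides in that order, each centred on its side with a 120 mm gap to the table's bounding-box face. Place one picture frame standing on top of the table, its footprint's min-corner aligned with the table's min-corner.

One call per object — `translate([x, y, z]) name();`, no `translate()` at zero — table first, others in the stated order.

table();
translate([714, -425, 0]) stool();
translate([1833, 236, 0]) stool();
translate([0, 0, 724]) picture_frame();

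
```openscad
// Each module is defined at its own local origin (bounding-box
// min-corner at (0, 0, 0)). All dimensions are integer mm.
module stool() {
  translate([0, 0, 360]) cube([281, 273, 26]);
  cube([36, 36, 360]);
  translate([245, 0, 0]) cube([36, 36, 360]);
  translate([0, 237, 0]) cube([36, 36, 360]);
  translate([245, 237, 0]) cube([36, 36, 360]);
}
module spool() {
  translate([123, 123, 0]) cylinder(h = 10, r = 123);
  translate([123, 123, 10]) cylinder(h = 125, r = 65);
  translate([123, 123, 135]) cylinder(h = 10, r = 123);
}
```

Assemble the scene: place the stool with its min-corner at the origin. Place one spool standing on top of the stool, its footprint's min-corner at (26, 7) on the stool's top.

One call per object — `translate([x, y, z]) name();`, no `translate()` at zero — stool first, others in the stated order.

stool();
translate([26, 7, 386]) spool();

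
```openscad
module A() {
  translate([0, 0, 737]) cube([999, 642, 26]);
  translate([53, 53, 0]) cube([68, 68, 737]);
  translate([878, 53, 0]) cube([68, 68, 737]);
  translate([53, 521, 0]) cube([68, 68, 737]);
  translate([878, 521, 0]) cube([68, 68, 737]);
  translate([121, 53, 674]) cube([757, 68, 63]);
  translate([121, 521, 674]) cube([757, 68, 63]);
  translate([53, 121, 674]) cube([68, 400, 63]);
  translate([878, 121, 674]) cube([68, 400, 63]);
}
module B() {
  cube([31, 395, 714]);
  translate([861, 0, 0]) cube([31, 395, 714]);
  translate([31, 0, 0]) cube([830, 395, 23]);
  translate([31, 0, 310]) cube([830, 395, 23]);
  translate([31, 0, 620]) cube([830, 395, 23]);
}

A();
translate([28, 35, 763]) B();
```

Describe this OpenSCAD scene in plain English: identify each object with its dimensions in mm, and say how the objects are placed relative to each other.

A is a table with a 999×642 mm rectangular top, 26 mm thick, top surface at z = 763 mm, supported by four 68×68 mm square legs, each inset 53 mm from the nearest pair of top edges, running from the floor. Four apron rails, 68 mm thick and 63 mm tall, run between adjacent legs with their top edges flush with the underside of the top and their outer faces flush with the legs' outer faces.

B is an open bookshelf. Two side panels, each 31 mm thick, 395 mm deep and 714 mm tall, stand 892 mm apart (outside-to-outside). Between them sit 3 shelves, each 23 mm thick and 395 mm deep, spanning the full gap between the sides. The bottom shelf rests on the floor (its underside at z = 0) and the clear gap between one shelf's top and the next shelf's underside is 287 mm.

The bookshelf is on top of the table.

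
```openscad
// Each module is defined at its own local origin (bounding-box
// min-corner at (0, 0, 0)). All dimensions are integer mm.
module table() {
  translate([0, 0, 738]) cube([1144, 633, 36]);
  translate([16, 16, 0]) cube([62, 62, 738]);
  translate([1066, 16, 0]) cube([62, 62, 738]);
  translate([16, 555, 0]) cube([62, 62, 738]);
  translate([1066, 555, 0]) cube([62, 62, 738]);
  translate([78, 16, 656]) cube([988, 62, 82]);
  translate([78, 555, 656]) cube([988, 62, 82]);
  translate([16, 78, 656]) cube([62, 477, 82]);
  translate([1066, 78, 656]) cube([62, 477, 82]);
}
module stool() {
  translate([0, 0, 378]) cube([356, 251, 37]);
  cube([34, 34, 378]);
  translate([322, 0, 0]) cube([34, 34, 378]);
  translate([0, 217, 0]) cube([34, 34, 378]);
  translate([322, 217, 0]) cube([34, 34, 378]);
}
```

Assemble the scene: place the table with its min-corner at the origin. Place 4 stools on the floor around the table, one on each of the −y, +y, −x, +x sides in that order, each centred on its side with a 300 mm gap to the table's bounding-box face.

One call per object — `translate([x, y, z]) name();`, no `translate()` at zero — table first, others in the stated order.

table();
translate([394, -551, 0]) stool();
translate([394, 933, 0]) stool();
translate([-656, 191, 0]) stool();
translate([1444, 191, 0]) stool();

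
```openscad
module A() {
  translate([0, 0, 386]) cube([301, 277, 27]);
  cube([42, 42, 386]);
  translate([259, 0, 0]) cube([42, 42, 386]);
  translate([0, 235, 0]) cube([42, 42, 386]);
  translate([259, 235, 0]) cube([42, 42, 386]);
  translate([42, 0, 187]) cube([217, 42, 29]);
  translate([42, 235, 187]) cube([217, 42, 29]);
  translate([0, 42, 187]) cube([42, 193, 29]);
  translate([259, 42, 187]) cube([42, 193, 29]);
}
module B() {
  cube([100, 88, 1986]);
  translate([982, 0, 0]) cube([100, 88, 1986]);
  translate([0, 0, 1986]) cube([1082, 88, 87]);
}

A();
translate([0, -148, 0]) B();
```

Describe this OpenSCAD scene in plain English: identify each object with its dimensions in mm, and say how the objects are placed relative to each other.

A is a four-legged stool. The seat is 301×277 mm, 27 mm thick, top at z = 413 mm. It stands on four square legs, each 42×42 mm in cross-section, from z = 0 to the seat underside, each flush with a corner of the seat. Four stretchers, 42 mm wide and 29 mm tall, connect adjacent legs with their undersides at z = 187 mm, each running between the inner faces of the legs it joins and aligned with the legs' outer faces on the other axis.

B is a door frame. The clear opening is 882 mm wide and 1986 mm high. Two 100 mm wide jambs, 88 mm deep, stand either side of the opening from the floor to the top of the opening. A 87 mm thick head sits across the top of both jambs, spanning the full outside width of the frame.

The door frame is on the floor beside the stool on its −y side.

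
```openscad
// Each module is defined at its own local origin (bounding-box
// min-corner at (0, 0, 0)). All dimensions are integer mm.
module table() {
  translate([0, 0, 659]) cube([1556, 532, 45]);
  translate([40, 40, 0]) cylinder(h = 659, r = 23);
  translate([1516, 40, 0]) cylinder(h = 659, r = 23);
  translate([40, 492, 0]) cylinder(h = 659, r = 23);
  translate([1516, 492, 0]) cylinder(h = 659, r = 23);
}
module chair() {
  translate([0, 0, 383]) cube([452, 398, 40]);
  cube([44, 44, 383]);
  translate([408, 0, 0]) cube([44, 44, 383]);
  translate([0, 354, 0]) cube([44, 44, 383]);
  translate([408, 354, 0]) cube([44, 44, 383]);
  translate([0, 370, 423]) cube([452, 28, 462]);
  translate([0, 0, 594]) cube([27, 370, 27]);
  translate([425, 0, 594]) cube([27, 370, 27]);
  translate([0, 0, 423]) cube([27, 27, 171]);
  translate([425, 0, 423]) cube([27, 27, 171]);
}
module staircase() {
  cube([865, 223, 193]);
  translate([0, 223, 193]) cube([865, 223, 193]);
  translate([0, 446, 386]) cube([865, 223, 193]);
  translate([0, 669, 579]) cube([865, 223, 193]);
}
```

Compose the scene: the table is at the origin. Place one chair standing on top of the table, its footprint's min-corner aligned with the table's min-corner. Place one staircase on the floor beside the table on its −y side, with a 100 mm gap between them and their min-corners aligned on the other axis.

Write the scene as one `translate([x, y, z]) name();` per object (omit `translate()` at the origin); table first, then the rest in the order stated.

table();
translate([0, 0, 704]) chair();
translate([0, -992, 0]) staircase();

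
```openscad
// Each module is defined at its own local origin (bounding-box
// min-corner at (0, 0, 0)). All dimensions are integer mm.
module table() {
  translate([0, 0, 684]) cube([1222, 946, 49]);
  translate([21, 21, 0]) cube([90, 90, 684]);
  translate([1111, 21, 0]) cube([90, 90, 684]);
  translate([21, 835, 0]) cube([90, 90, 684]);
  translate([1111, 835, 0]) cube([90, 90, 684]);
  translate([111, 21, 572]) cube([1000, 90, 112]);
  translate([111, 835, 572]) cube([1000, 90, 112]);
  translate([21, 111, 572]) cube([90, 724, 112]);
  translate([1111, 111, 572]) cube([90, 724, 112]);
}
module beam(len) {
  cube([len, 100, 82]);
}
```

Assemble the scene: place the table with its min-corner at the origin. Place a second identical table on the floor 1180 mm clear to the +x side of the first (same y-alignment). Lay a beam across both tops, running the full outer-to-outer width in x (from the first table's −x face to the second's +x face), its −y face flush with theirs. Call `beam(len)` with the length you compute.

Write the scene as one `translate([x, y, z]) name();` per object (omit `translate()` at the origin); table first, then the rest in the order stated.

table();
translate([2402, 0, 0]) table();
translate([0, 0, 733]) beam(3624);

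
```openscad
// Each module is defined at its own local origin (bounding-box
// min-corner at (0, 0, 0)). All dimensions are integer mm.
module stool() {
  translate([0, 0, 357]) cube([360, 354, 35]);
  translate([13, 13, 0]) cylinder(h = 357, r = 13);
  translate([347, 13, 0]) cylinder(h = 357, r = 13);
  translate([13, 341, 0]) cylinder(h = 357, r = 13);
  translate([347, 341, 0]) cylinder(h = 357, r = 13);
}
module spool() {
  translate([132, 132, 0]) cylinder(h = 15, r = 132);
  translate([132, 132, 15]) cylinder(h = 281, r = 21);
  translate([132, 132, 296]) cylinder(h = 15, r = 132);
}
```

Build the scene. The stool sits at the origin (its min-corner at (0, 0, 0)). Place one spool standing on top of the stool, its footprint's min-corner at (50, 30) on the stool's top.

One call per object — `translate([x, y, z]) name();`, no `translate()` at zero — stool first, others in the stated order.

stool();
translate([50, 30, 392]) spool();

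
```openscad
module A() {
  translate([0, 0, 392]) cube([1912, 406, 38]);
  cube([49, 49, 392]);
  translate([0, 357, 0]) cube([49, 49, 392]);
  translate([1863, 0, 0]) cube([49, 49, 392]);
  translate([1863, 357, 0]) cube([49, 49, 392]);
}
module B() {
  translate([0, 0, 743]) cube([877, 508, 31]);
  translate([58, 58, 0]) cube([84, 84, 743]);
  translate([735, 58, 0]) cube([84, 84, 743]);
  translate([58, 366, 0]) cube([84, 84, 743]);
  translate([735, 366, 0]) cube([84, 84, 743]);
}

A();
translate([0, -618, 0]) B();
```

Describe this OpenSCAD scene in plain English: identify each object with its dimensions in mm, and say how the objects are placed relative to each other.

A is a bench: a 1912×406 mm seat slab, 38 mm thick, top at z = 430 mm, on four 49×49 mm square legs flush with the seat corners and standing on z = 0.

B is a table: top 877 mm (x) × 508 mm (y), 31 mm thick, upper face at z = 774 mm, on four 84×84 mm square legs, each inset 58 mm from the nearest pair of top edges, running from z = 0 to the bottom of the top.

The table is on the floor beside the bench on its −y side.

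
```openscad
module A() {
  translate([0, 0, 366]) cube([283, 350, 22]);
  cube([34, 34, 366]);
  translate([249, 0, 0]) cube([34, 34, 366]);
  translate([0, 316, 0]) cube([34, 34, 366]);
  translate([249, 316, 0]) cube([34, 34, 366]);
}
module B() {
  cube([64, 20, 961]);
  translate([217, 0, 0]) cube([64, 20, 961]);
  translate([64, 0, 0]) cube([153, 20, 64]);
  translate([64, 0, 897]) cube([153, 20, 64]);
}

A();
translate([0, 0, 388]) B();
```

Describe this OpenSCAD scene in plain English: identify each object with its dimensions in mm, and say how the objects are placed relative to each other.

A is a four-legged stool. The seat is 283×350 mm, 22 mm thick, top at z = 388 mm. It stands on four square legs, each 34×34 mm in cross-section, from z = 0 to the seat underside, each flush with a corner of the seat.

B is a picture frame with a 153×833 mm rectangular opening (x by z) and a uniform 64 mm border on every side. Frame depth is 20 mm along y. It is built from two vertical stiles running the full outside height and two horizontal rails spanning the gap between the stiles.

The picture frame is on top of the stool.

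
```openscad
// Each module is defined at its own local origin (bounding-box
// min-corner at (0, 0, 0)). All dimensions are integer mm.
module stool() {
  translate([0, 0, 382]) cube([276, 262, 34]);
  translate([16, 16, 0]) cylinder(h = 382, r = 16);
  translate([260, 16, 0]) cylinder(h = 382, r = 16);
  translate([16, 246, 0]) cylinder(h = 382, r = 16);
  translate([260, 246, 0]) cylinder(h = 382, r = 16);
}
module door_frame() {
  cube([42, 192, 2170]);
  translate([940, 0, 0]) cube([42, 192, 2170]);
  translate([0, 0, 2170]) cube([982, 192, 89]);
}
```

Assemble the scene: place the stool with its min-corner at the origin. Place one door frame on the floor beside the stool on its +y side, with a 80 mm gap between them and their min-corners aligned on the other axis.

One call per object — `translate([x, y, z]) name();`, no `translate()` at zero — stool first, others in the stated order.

stool();
translate([0, 342, 0]) door_frame();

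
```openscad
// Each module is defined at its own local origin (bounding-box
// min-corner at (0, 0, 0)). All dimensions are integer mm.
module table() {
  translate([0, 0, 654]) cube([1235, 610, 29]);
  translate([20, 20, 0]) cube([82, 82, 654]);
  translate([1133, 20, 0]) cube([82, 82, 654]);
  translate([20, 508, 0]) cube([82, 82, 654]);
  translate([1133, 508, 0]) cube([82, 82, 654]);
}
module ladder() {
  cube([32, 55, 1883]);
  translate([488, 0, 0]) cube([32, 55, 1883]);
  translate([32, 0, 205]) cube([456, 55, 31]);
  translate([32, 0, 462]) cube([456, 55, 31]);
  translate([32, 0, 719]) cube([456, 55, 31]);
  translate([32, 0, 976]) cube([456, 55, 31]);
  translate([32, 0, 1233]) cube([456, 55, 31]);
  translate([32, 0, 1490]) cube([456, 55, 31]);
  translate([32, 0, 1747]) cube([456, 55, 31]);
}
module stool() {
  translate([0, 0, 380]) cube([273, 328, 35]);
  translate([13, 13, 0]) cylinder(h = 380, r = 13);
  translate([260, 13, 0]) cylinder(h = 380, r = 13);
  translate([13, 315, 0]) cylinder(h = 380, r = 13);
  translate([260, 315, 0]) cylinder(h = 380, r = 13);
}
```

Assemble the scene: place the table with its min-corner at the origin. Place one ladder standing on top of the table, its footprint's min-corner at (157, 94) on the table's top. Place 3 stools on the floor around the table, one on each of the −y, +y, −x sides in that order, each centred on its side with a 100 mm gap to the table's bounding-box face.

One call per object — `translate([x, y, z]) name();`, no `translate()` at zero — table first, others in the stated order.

table();
translate([157, 94, 683]) ladder();
translate([481, -428, 0]) stool();
translate([481, 710, 0]) stool();
translate([-373, 141, 0]) stool();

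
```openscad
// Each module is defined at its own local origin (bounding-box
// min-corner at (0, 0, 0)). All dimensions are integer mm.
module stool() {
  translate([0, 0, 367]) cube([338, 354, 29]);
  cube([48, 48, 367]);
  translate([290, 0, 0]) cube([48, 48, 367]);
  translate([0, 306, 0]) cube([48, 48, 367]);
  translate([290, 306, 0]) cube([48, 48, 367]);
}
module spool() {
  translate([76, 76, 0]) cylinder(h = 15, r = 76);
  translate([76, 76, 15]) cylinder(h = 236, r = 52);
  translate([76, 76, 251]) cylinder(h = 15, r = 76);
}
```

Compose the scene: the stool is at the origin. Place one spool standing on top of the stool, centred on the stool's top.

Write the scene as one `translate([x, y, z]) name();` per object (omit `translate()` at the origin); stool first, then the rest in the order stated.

stool();
translate([93, 101, 396]) spool();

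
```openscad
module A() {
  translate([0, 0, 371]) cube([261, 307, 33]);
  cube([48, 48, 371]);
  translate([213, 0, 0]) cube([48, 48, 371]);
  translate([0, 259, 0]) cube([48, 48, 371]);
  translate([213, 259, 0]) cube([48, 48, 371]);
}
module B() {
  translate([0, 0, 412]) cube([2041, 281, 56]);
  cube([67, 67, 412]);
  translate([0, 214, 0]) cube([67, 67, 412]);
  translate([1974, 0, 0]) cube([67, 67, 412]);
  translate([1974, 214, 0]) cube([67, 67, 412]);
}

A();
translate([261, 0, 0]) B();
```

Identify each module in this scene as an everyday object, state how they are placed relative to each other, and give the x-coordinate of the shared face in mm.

The stool's +x face and the bench's −x face are both at x = 261 mm.

A is a stool. B is a bench. The bench is against the stool's +x side, with their −y faces flush. The x-coordinate of the shared face is 261 mm.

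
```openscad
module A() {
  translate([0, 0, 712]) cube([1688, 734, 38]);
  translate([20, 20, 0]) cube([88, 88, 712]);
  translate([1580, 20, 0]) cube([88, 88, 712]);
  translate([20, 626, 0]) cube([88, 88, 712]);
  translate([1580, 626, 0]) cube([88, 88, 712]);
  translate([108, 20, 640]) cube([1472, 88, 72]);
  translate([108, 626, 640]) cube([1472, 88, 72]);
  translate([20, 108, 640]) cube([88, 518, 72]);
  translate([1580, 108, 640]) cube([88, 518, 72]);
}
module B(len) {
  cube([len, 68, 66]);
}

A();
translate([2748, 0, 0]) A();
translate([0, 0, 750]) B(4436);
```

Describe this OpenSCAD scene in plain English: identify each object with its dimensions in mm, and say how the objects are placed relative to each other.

A is a table with a 1688×734 mm rectangular top, 38 mm thick, top surface at z = 750 mm, supported by four 88×88 mm square legs, each inset 20 mm from the nearest pair of top edges, running from the floor. Four apron rails, 88 mm thick and 72 mm tall, run between adjacent legs with their top edges flush with the underside of the top and their outer faces flush with the legs' outer faces.

B is a rectangular beam 4436 mm long (x), 68 mm deep (y), 66 mm thick (z).

The beam spans the tops of two tables placed 1060 mm apart, resting at z = 750 mm.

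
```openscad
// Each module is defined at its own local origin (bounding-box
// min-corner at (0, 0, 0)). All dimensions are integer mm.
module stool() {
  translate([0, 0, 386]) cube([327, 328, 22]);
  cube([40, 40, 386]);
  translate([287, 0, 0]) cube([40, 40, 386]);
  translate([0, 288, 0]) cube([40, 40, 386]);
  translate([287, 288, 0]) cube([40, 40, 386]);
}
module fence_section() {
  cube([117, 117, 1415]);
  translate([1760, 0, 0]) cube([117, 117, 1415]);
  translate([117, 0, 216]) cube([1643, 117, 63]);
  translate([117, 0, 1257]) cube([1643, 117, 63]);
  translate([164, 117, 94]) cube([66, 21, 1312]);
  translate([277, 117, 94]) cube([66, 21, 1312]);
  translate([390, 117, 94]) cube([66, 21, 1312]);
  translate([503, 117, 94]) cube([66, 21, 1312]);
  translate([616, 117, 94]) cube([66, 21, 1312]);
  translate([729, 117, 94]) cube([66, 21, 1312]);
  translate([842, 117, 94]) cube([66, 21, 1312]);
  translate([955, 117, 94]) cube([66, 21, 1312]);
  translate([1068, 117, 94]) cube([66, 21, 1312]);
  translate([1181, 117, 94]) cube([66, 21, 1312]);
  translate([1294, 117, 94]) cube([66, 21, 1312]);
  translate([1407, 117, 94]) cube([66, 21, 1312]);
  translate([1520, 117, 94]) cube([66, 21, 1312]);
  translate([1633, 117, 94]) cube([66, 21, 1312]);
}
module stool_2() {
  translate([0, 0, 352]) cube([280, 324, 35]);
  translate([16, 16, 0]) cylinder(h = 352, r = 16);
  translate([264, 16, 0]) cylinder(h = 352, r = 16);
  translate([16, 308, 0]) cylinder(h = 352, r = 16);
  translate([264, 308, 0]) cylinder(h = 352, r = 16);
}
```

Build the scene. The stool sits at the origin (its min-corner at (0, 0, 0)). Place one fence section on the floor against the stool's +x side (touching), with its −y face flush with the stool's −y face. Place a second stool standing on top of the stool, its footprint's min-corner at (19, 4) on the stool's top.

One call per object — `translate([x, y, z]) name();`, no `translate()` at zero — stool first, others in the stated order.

stool();
translate([327, 0, 0]) fence_section();
translate([19, 4, 408]) stool_2();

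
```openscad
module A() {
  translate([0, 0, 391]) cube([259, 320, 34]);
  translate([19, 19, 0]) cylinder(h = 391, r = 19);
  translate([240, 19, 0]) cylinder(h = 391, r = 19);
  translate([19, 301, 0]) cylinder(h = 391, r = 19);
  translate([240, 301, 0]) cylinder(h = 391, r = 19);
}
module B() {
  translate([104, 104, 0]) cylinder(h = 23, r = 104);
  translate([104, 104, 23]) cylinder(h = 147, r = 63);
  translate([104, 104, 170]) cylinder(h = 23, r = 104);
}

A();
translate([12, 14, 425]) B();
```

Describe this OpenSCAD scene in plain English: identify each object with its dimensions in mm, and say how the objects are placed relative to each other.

A is a four-legged stool. The seat is 259×320 mm, 34 mm thick, top at z = 425 mm. It stands on four round legs, each 38 mm in diameter, from z = 0 to the seat underside, each leg's axis is inset half a diameter from the nearest pair of seat edges (so the leg's bounding box is flush with the corner).

B is a spool: two coaxial disc flanges of radius 104 mm and thickness 23 mm, joined by a core cylinder of radius 63 mm and height 147 mm. The lower flange rests on z = 0 and the three cylinders share a vertical axis.

The spool is on top of the stool.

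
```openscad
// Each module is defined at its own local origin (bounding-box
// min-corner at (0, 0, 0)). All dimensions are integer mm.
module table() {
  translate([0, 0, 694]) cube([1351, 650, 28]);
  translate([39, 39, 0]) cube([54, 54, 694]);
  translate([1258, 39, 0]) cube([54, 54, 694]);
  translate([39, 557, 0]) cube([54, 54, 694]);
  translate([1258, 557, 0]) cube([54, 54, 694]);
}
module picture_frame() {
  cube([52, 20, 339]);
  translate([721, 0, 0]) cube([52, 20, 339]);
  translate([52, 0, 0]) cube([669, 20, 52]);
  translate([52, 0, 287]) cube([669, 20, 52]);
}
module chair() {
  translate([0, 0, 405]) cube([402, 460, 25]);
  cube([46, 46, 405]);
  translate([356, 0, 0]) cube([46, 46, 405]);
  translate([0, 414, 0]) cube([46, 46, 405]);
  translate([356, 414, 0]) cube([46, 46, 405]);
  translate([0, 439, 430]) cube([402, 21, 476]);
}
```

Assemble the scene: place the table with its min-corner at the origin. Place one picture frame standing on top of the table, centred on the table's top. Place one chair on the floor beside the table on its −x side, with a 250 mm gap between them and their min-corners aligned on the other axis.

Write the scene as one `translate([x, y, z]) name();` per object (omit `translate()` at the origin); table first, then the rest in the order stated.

table();
translate([289, 315, 722]) picture_frame();
translate([-652, 0, 0]) chair();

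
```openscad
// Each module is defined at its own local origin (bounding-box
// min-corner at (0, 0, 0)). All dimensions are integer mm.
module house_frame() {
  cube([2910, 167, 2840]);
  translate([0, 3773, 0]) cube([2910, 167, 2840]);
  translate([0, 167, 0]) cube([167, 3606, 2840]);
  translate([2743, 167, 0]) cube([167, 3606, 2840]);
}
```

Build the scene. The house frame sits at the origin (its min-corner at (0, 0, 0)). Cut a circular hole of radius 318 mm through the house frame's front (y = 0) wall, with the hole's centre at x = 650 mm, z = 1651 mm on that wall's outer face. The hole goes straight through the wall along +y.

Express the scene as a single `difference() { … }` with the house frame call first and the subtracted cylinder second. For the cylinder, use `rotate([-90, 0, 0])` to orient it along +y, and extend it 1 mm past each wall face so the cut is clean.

difference() {
  house_frame();
  translate([650, -1, 1651]) rotate([-90, 0, 0]) cylinder(h = 169, r = 318);
}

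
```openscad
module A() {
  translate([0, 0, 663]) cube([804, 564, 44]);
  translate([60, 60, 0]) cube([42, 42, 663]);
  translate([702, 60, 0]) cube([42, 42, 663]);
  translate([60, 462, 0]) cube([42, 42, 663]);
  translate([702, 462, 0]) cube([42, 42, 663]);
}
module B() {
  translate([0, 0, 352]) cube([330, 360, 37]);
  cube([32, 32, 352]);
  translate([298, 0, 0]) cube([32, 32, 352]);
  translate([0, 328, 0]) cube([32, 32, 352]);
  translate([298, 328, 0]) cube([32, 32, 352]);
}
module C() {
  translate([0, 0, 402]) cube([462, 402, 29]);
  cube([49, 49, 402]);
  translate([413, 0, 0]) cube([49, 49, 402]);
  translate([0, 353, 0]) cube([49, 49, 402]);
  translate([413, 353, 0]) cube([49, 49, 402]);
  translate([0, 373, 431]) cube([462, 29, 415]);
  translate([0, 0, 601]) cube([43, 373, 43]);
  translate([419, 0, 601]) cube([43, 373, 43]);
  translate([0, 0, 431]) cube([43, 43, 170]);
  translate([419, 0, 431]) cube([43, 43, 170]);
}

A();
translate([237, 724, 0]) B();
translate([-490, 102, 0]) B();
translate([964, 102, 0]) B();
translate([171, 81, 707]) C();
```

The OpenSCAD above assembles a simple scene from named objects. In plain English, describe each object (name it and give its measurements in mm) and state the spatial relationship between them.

A is a table: top 804 mm (x) × 564 mm (y), 44 mm thick, upper face at z = 707 mm, on four 42×42 mm square legs, each inset 60 mm from the nearest pair of top edges, running from z = 0 to the bottom of the top.

B is a simple wooden stool: a rectangular seat 330 mm (x) by 360 mm (y), 37 mm thick, top face at z = 389 mm, on four square legs, each 32×32 mm in cross-section. The legs rest on z = 0, each flush with a corner of the seat.

C is a chair: 462×402 mm seat, 29 mm thick, top at z = 431 mm, on four 49 mm square corner legs flush with the seat edges. A 29 mm thick backrest slab spans the full seat width, extending 415 mm above the seat top, its back face flush with the seat's +y edge. Two armrests of 43×43 mm section run along each side from the seat's front edge to the front of the backrest, top faces 213 mm above the seat top and outer faces flush with the seat's x-edges; a 43×43 mm post under the front of each armrest stands on the seat at the front corner.

Three stools sit around the table at the +y, −x, +x sides. The chair is on top of the table, centred.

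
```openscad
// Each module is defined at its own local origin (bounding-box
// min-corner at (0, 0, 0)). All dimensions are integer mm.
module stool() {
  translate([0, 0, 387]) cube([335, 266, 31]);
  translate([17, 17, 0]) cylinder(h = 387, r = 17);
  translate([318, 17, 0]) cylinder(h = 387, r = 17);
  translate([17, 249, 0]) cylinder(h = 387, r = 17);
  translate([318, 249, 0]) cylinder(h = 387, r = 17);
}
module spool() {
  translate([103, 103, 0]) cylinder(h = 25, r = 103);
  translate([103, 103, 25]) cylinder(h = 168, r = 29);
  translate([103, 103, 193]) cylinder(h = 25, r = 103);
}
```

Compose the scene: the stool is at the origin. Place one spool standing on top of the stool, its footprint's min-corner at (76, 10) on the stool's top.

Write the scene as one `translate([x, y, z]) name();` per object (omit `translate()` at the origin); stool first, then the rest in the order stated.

stool();
translate([76, 10, 418]) spool();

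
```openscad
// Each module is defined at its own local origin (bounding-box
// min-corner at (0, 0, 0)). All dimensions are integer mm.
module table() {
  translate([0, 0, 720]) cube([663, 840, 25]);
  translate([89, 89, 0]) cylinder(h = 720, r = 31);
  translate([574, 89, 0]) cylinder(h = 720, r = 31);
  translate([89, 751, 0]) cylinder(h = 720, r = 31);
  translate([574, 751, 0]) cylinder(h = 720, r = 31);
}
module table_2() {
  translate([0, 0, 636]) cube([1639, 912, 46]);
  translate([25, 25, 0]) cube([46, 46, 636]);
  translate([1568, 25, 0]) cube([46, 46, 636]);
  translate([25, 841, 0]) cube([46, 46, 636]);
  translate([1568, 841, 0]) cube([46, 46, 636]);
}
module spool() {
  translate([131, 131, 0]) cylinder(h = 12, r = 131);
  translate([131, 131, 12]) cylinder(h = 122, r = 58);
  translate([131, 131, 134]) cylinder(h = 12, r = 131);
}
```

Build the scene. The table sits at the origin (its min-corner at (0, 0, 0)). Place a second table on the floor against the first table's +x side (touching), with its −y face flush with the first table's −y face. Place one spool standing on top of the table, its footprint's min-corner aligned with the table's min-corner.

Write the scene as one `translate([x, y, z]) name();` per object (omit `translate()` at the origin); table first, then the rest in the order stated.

table();
translate([663, 0, 0]) table_2();
translate([0, 0, 745]) spool();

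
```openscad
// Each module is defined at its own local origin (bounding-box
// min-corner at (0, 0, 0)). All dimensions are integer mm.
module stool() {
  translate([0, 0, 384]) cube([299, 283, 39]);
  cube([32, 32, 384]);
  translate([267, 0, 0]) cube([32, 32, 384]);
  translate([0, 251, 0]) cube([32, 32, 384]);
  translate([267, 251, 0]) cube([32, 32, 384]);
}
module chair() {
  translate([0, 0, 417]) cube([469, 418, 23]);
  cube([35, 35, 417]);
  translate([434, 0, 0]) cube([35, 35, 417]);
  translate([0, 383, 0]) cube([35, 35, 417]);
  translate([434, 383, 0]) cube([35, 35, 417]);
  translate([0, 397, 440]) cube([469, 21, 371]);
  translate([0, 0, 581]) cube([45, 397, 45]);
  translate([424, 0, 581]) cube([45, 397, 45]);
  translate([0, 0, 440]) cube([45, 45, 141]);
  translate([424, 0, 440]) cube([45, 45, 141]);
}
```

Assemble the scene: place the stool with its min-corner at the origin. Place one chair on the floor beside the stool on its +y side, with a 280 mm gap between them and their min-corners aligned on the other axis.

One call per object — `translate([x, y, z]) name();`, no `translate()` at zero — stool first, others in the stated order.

stool();
translate([0, 563, 0]) chair();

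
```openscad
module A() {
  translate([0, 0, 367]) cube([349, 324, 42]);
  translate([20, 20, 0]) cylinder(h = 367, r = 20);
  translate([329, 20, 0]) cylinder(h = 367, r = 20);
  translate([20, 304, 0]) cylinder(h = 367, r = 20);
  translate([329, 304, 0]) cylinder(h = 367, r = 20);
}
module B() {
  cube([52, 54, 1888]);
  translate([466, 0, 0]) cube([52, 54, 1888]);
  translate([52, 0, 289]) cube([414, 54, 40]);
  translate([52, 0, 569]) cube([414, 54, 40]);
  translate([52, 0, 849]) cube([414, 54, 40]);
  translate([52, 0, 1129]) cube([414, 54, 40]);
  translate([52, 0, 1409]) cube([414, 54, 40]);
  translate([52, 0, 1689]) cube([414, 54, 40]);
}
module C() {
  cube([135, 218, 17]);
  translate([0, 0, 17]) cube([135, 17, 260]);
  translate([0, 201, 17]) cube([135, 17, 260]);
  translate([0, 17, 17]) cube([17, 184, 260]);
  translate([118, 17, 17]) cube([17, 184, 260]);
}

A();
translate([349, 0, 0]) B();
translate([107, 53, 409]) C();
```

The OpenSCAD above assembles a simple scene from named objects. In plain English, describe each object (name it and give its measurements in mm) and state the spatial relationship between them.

A is a four-legged stool. The seat is a 349×324×42 mm slab whose top surface is at z = 409 mm; four round legs, each 40 mm in diameter, run from the floor (z = 0) to the underside of the seat, each leg's axis is inset half a diameter from the nearest pair of seat edges (so the leg's bounding box is flush with the corner).

B is a wooden ladder with two side rails of 52×54 mm section and 1888 mm height, set 518 mm apart overall. Between them run 6 rectangular rungs (54 mm deep, 40 mm thick), front faces flush with the rails' −y face. The bottom of the first rung is 289 mm above the floor and each subsequent rung is 280 mm higher than the one below.

C is an open storage box with external size 135×218×277 mm and wall thickness 17 mm (the base is also 17 mm thick). The base covers the whole footprint; the four walls stand on the base, with the y-facing walls full-width and the x-facing walls fitting between their inner faces.

The ladder is against the stool's +x side, with their −y faces flush. The open box is on top of the stool, centred.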